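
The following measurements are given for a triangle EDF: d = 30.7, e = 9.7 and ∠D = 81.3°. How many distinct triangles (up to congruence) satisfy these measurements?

e·sin D = 9.7·sin(81.3°) ≈ 9.588.
Since d ≥ e, exactly one triangle exists.

1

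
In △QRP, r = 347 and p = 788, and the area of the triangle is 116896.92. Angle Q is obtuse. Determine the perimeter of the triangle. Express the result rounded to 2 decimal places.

perimeter ≈ 2147.40

From area = ½·r·p·sin Q, we get sin Q = 2·area/(r·p) ≈ 0.85502.
Taking the obtuse solution, ∠Q ≈ 121.24°.
Law of cosines then gives q ≈ 1012.4.
Perimeter = 1012.4 + 347 + 788 = 2147.4.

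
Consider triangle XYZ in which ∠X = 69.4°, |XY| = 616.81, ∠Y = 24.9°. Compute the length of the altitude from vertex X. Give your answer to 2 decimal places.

The third angle is ∠Z = 180° − ∠X − ∠Y = 85.70°.
Law of sines: |YZ| = |XY|·sin X/sin Z ≈ 579.
Law of sines: |ZX| = |XY|·sin Y/sin Z ≈ 260.43.
Area = ½·|XY|·|YZ|·sin Y ≈ 75183.
The altitude from X has length 2·area/|YZ| ≈ 259.7.

259.70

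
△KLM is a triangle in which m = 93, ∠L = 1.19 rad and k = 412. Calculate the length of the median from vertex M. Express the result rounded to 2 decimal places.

m_M ≈ 397.07

By the law of cosines, l² = m² + k² − 2·m·k·cos L = 1.4991e+05, so l ≈ 387.18.
Median from M: ½√(2·k² + 2·l² − m²) ≈ 397.07.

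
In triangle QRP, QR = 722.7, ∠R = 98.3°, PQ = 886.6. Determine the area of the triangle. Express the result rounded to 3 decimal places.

Law of sines: sin P = QR·sin R/PQ ≈ 0.80660.
Since PQ ≥ QR, only the acute value applies: ∠P ≈ 53.76°.
Then ∠Q = 180° − ∠R − ∠P ≈ 27.94°.
Law of sines gives RP = PQ·sin Q/sin R ≈ 419.74.
Area = ½·PQ·QR·sin Q ≈ 1.5009e+05.

area ≈ 150085.356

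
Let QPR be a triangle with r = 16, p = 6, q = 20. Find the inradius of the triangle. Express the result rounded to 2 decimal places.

Semiperimeter s = (20 + 6 + 16)/2 = 21.
Heron's formula: area = √(21·1·15·5) ≈ 39.686.
Inradius = area/s = 39.686/21 ≈ 1.8898.

1.89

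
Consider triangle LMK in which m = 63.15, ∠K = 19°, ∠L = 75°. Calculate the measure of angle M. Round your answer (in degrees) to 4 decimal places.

∠M ≈ 86.0000°

The third angle is ∠M = 180° − ∠K − ∠L = 86.00°.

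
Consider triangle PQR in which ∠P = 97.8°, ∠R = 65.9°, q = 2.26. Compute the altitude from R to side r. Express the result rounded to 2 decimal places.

h_R ≈ 2.24

The third angle is ∠Q = 180° − ∠R − ∠P = 16.30°.
Law of sines: p = q·sin P/sin Q ≈ 7.9778.
Law of sines: r = q·sin R/sin Q ≈ 7.3504.
Area = ½·q·p·sin R ≈ 8.2291.
The altitude from R has length 2·area/r ≈ 2.2391.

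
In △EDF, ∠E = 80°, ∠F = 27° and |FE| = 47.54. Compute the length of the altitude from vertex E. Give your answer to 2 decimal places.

The third angle is ∠D = 180° − ∠F − ∠E = 73.00°.
Law of sines: |DF| = |FE|·sin E/sin D ≈ 48.957.
Law of sines: |ED| = |FE|·sin F/sin D ≈ 22.569.
Area = ½·|FE|·|DF|·sin F ≈ 528.31.
The altitude from E has length 2·area/|DF| ≈ 21.583.

h_E ≈ 21.58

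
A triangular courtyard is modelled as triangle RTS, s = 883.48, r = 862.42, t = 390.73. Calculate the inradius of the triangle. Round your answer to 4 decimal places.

Semiperimeter p = (862.42 + 390.73 + 883.48)/2 = 1068.3.
Heron's formula: area = √(1068.3·205.9·677.59·184.84) ≈ 1.6598e+05.
Inradius = area/p = 1.6598e+05/1068.3 ≈ 155.36.

155.3629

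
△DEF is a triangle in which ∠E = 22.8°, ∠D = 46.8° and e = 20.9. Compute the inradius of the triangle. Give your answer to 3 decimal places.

6.953

The third angle is ∠F = 180° − ∠D − ∠E = 110.40°.
Law of sines: d = e·sin D/sin E ≈ 39.316.
Law of sines: f = e·sin F/sin E ≈ 50.551.
Area = ½·e·d·sin F ≈ 385.08.
Semiperimeter s = (39.316+20.9+50.551)/2 = 55.383.
Inradius = area/s = 385.08/55.383 ≈ 6.953.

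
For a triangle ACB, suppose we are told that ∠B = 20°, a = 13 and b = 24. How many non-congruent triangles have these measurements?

a·sin B = 13·sin(20°) ≈ 4.446.
Since b ≥ a, exactly one triangle exists.

1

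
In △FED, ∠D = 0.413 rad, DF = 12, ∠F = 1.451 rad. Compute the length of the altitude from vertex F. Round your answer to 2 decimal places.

h_F ≈ 4.82

The third angle is ∠E = π − ∠D − ∠F = 1.278 rad.
Law of sines: ED = DF·sin F/sin E ≈ 12.445.
Law of sines: FE = DF·sin D/sin E ≈ 5.031.
Area = ½·DF·ED·sin D ≈ 29.97.
The altitude from F has length 2·area/ED ≈ 4.8163.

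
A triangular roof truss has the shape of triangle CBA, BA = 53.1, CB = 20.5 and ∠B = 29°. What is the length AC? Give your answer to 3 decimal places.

By the law of cosines, AC² = CB² + BA² − 2·CB·BA·cos B = 1335.7, so AC ≈ 36.548.

36.548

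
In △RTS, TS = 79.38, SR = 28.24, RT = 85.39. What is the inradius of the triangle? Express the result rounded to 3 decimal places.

Semiperimeter s = (79.38 + 28.24 + 85.39)/2 = 96.505.
Heron's formula: area = √(96.505·17.125·68.265·11.115) ≈ 1119.8.
Inradius = area/s = 1119.8/96.505 ≈ 11.604.

r ≈ 11.604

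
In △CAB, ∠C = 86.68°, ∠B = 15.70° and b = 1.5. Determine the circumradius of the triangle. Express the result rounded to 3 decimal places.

The third angle is ∠A = 180° − ∠B − ∠C = 77.62°.
Law of sines: c = b·sin C/sin B ≈ 5.5339.
Law of sines: a = b·sin A/sin B ≈ 5.4143.
Circumradius = b/(2 sin B) ≈ 2.7716.

2.772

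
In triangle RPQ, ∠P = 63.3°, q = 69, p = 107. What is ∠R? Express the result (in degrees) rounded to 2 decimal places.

Law of sines: sin Q = q·sin P/p ≈ 0.57610.
Since p ≥ q, only the acute value applies: ∠Q ≈ 35.18°.
Then ∠R = 180° − ∠P − ∠Q ≈ 81.52°.

81.52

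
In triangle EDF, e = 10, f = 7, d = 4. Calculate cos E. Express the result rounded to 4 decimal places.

cos E ≈ -0.6250

By the law of cosines, cos E = (d² + f² − e²) / (2·d·f) ≈ -0.62500, so ∠E ≈ 128.68°.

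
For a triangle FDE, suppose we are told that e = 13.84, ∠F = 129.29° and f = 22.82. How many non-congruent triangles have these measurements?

1

e·sin F = 13.84·sin(129.29°) ≈ 10.71.
Since ∠F is not acute, a triangle exists only if f > e; here f > e, so there is exactly one triangle.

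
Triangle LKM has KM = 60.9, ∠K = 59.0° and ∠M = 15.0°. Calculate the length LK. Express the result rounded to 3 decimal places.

The third angle is ∠L = 180° − ∠K − ∠M = 106.00°.
Law of sines: LK = KM·sin M/sin L ≈ 16.397.

16.397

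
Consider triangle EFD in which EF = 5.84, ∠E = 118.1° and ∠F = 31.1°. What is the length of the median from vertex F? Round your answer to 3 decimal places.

The third angle is ∠D = 180° − ∠E − ∠F = 30.80°.
Law of sines: FD = EF·sin E/sin D ≈ 10.061.
Law of sines: DE = EF·sin F/sin D ≈ 5.8912.
Median from F: ½√(2·EF² + 2·FD² − DE²) ≈ 7.6803.

7.680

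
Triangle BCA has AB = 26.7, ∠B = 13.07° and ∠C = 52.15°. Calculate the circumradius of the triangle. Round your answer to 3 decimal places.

16.907

The third angle is ∠A = 180° − ∠B − ∠C = 114.78°.
Law of sines: CA = AB·sin B/sin C ≈ 7.6467.
Law of sines: BC = AB·sin A/sin C ≈ 30.7.
Circumradius = AB/(2 sin C) ≈ 16.907.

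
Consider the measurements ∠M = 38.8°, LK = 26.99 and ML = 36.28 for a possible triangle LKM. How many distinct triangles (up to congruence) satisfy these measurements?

2

ML·sin M = 36.28·sin(38.8°) ≈ 22.73.
Since ML sin M < LK < ML (22.73 < 26.99 < 36.28), two triangles exist.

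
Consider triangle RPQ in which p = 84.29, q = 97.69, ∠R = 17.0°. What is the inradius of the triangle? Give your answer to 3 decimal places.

11.358

By the law of cosines, r² = p² + q² − 2·p·q·cos R = 899.16, so r ≈ 29.986.
Area = ½·p·q·sin R ≈ 1203.7.
Semiperimeter s = (29.986+84.29+97.69)/2 = 105.98.
Inradius = area/s = 1203.7/105.98 ≈ 11.358.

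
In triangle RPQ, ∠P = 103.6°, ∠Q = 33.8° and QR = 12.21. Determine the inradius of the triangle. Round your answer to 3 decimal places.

r ≈ 2.085

The third angle is ∠R = 180° − ∠P − ∠Q = 42.60°.
Law of sines: PQ = QR·sin R/sin P ≈ 8.5031.
Law of sines: RP = QR·sin Q/sin P ≈ 6.9883.
Area = ½·QR·PQ·sin Q ≈ 28.878.
Semiperimeter s = (8.5031+12.21+6.9883)/2 = 13.851.
Inradius = area/s = 28.878/13.851 ≈ 2.085.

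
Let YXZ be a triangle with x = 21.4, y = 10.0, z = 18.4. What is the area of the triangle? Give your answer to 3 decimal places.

Semiperimeter s = (10 + 21.4 + 18.4)/2 = 24.9.
Heron's formula: area = √(24.9·14.9·3.5·6.5) ≈ 91.872.

area ≈ 91.872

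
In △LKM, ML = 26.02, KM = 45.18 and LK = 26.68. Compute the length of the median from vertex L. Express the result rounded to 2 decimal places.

13.57

Median from L: ½√(2·ML² + 2·LK² − KM²) ≈ 13.569.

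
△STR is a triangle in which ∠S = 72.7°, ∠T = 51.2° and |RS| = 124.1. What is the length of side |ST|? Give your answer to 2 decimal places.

The third angle is ∠R = 180° − ∠S − ∠T = 56.10°.
Law of sines: |ST| = |RS|·sin R/sin T ≈ 132.17.

132.17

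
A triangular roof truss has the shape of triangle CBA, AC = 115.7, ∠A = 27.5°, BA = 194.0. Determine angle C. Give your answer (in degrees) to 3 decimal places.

By the law of cosines, CB² = BA² + AC² − 2·BA·AC·cos A = 11203, so CB ≈ 105.84.
Law of cosines again: cos C = (AC² + CB² − BA²)/(2·AC·CB) ≈ -0.53267, so ∠C ≈ 122.19°.

∠C ≈ 122.186°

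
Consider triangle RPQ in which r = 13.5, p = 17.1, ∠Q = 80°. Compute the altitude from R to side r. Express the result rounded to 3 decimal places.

h_R ≈ 16.840

By the law of cosines, q² = r² + p² − 2·r·p·cos Q = 394.49, so q ≈ 19.862.
Area = ½·r·p·sin Q ≈ 113.67.
The altitude from R has length 2·area/r ≈ 16.84.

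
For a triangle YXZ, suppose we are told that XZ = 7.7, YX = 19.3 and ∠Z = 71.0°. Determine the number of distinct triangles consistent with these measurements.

1

XZ·sin Z = 7.7·sin(71.0°) ≈ 7.28.
Since YX ≥ XZ, exactly one triangle exists.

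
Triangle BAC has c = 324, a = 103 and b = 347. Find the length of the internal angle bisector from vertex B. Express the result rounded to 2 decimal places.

By the law of cosines, cos B = (a² + c² − b²) / (2·a·c) ≈ -0.07228, so ∠B ≈ 94.14°.
The bisector from B has length 2·a·c·cos(∠B/2)/(a+c) ≈ 106.46.

t_B ≈ 106.46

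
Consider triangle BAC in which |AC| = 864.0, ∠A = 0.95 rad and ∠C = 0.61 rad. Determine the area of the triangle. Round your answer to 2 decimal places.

The third angle is ∠B = π − ∠A − ∠C = 1.582 rad.
Law of sines: |CB| = |AC|·sin A/sin B ≈ 702.83.
Law of sines: |BA| = |AC|·sin C/sin B ≈ 494.99.
Area = ½·|AC|·|CB|·sin C ≈ 1.7394e+05.

173935.97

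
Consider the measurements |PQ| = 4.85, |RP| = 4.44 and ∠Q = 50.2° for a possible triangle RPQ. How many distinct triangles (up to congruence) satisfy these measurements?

2

|PQ|·sin Q = 4.85·sin(50.2°) ≈ 3.726.
Since |PQ| sin Q < |RP| < |PQ| (3.726 < 4.44 < 4.85), two triangles exist.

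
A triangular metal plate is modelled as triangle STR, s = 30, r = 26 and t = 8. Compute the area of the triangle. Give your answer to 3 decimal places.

Semiperimeter p = (30 + 8 + 26)/2 = 32.
Heron's formula: area = √(32·2·24·6) ≈ 96.

96.000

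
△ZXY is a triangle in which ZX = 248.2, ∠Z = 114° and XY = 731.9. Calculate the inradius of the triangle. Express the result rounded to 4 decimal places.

85.6473

Law of sines: sin Y = ZX·sin Z/XY ≈ 0.30980.
Since XY ≥ ZX, only the acute value applies: ∠Y ≈ 18.05°.
Then ∠X = 180° − ∠Z − ∠Y ≈ 47.95°.
Law of sines gives YZ = XY·sin X/sin Z ≈ 594.94.
Area = ½·XY·ZX·sin X ≈ 67449.
Semiperimeter s = (731.9+594.94+248.2)/2 = 787.52.
Inradius = area/s = 67449/787.52 ≈ 85.647.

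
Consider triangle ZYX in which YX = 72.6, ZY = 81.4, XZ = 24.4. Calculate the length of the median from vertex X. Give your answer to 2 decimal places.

Median from X: ½√(2·YX² + 2·XZ² − ZY²) ≈ 35.729.

35.73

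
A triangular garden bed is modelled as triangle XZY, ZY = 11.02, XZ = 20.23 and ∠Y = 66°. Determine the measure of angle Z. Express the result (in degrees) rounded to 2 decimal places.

Law of sines: sin X = ZY·sin Y/XZ ≈ 0.49764.
Since XZ ≥ ZY, only the acute value applies: ∠X ≈ 29.84°.
Then ∠Z = 180° − ∠Y − ∠X ≈ 84.16°.

84.16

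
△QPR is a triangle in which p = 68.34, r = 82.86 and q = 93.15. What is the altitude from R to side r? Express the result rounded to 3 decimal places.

h_R ≈ 66.126

Semiperimeter s = (93.15 + 68.34 + 82.86)/2 = 122.18.
Heron's formula: area = √(122.18·29.025·53.835·39.315) ≈ 2739.6.
The altitude from R has length 2·area/r ≈ 66.126.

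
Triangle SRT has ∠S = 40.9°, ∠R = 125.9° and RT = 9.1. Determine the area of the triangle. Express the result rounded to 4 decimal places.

11.6975

The third angle is ∠T = 180° − ∠S − ∠R = 13.20°.
Law of sines: TS = RT·sin R/sin S ≈ 11.258.
Law of sines: SR = RT·sin T/sin S ≈ 3.1738.
Area = ½·RT·TS·sin T ≈ 11.698.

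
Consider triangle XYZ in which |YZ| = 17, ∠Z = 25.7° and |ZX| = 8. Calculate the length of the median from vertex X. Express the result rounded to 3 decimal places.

By the law of cosines, |XY|² = |YZ|² + |ZX|² − 2·|YZ|·|ZX|·cos Z = 107.91, so |XY| ≈ 10.388.
Median from X: ½√(2·|ZX|² + 2·|XY|² − |YZ|²) ≈ 3.7018.

m_X ≈ 3.702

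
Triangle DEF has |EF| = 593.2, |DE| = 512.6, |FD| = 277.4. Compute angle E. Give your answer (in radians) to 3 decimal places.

0.486

By the law of cosines, cos E = (|DE|² + |EF|² − |FD|²) / (2·|DE|·|EF|) ≈ 0.88415, so ∠E ≈ 0.486 rad.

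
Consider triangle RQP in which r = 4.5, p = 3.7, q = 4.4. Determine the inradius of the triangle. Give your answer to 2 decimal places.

Semiperimeter s = (4.5 + 4.4 + 3.7)/2 = 6.3.
Heron's formula: area = √(6.3·1.8·1.9·2.6) ≈ 7.4846.
Inradius = area/s = 7.4846/6.3 ≈ 1.188.

1.19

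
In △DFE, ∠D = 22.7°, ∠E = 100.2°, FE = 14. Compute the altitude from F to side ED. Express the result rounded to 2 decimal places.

The third angle is ∠F = 180° − ∠E − ∠D = 57.10°.
Law of sines: ED = FE·sin F/sin D ≈ 30.46.
Law of sines: DF = FE·sin E/sin D ≈ 35.705.
Area = ½·FE·ED·sin E ≈ 209.85.
The altitude from F has length 2·area/ED ≈ 13.779.

h_F ≈ 13.78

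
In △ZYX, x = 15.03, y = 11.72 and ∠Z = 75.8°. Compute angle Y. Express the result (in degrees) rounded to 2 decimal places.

∠Y ≈ 43.07°

By the law of cosines, z² = y² + x² − 2·y·x·cos Z = 276.84, so z ≈ 16.638.
Law of cosines again: cos Y = (x² + z² − y²)/(2·x·z) ≈ 0.73054, so ∠Y ≈ 43.07°.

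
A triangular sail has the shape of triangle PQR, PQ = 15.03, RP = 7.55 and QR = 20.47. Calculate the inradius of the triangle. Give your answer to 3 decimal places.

Semiperimeter s = (20.47 + 7.55 + 15.03)/2 = 21.525.
Heron's formula: area = √(21.525·1.055·13.975·6.495) ≈ 45.401.
Inradius = area/s = 45.401/21.525 ≈ 2.1092.

r ≈ 2.109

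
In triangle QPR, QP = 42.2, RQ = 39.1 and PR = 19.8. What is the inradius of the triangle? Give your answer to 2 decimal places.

r ≈ 7.63

Semiperimeter s = (19.8 + 39.1 + 42.2)/2 = 50.55.
Heron's formula: area = √(50.55·30.75·11.45·8.35) ≈ 385.5.
Inradius = area/s = 385.5/50.55 ≈ 7.6262.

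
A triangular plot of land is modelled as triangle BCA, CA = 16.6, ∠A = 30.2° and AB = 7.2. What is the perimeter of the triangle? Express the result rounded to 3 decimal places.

perimeter ≈ 34.791

By the law of cosines, BC² = CA² + AB² − 2·CA·AB·cos A = 120.8, so BC ≈ 10.991.
Semiperimeter s = (16.6+7.2+10.991)/2 = 17.396.
Perimeter = 16.6 + 7.2 + 10.991 = 34.791.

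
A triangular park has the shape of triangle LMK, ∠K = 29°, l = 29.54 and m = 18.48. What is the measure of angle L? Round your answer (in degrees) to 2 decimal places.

117.19

By the law of cosines, k² = l² + m² − 2·l·m·cos K = 259.21, so k ≈ 16.1.
Law of cosines again: cos L = (m² + k² − l²)/(2·m·k) ≈ -0.45691, so ∠L ≈ 117.19°.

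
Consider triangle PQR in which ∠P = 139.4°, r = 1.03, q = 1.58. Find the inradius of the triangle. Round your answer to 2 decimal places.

0.21

By the law of cosines, p² = q² + r² − 2·q·r·cos P = 6.0286, so p ≈ 2.4553.
Area = ½·q·r·sin P ≈ 0.52953.
Semiperimeter s = (2.4553+1.58+1.03)/2 = 2.5327.
Inradius = area/s = 0.52953/2.5327 ≈ 0.20908.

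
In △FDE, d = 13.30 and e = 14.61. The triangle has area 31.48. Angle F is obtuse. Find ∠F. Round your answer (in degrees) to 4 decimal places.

∠F ≈ 161.0942°

From area = ½·d·e·sin F, we get sin F = 2·area/(d·e) ≈ 0.32401.
Taking the obtuse solution, ∠F ≈ 161.09°.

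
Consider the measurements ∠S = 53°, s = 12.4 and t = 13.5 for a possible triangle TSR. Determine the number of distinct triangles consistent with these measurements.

t·sin S = 13.5·sin(53°) ≈ 10.78.
Since t sin S < s < t (10.78 < 12.4 < 13.5), two triangles exist.

2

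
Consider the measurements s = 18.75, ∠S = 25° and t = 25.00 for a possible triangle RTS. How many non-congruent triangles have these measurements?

t·sin S = 25.00·sin(25°) ≈ 10.57.
Since t sin S < s < t (10.57 < 18.75 < 25.00), two triangles exist.

2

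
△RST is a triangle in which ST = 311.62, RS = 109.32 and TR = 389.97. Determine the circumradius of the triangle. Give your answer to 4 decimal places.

251.4444

By the law of cosines, cos R = (TR² + RS² − ST²) / (2·TR·RS) ≈ 0.78487, so ∠R ≈ 38.29°.
Circumradius = ST/(2 sin R) ≈ 251.44.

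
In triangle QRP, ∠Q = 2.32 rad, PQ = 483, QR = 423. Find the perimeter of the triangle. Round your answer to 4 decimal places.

1736.9691

By the law of cosines, RP² = PQ² + QR² − 2·PQ·QR·cos Q = 6.9051e+05, so RP ≈ 830.97.
Semiperimeter s = (830.97+483+423)/2 = 868.48.
Perimeter = 830.97 + 483 + 423 = 1737.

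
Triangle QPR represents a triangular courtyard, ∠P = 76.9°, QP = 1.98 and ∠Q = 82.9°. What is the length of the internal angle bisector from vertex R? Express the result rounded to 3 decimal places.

t_R ≈ 5.550

The third angle is ∠R = 180° − ∠Q − ∠P = 20.20°.
Law of sines: PR = QP·sin Q/sin R ≈ 5.6902.
Law of sines: RQ = QP·sin P/sin R ≈ 5.5849.
The bisector from R has length 2·PR·RQ·cos(∠R/2)/(PR+RQ) ≈ 5.5497.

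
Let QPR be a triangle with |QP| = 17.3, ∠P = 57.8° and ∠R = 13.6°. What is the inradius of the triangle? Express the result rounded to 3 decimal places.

The third angle is ∠Q = 180° − ∠P − ∠R = 108.60°.
Law of sines: |PR| = |QP|·sin Q/sin R ≈ 69.73.
Law of sines: |RQ| = |QP|·sin P/sin R ≈ 62.257.
Area = ½·|QP|·|PR|·sin P ≈ 510.39.
Semiperimeter s = (69.73+62.257+17.3)/2 = 74.643.
Inradius = area/s = 510.39/74.643 ≈ 6.8378.

r ≈ 6.838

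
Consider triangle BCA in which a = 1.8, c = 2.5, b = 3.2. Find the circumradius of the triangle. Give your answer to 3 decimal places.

By the law of cosines, cos B = (c² + a² − b²) / (2·c·a) ≈ -0.08333, so ∠B ≈ 94.78°.
Circumradius = b/(2 sin B) ≈ 1.6056.

1.606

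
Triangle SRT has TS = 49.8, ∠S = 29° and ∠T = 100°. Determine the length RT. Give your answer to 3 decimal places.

The third angle is ∠R = 180° − ∠T − ∠S = 51.00°.
Law of sines: RT = TS·sin S/sin R ≈ 31.067.

31.067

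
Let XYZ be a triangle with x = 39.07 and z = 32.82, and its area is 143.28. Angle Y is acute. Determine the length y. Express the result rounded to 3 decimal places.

From area = ½·z·x·sin Y, we get sin Y = 2·area/(z·x) ≈ 0.22348.
Taking the acute solution, ∠Y ≈ 12.91°.
Law of cosines then gives y ≈ 10.194.

10.194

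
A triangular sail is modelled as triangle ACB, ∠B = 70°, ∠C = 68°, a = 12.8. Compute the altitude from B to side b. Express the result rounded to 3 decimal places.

The third angle is ∠A = 180° − ∠C − ∠B = 42.00°.
Law of sines: c = a·sin C/sin A ≈ 17.736.
Law of sines: b = a·sin B/sin A ≈ 17.976.
Area = ½·a·c·sin B ≈ 106.67.
The altitude from B has length 2·area/b ≈ 11.868.

h_B ≈ 11.868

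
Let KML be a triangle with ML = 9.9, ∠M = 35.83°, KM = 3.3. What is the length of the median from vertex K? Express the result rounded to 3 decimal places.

By the law of cosines, LK² = KM² + ML² − 2·KM·ML·cos M = 55.925, so LK ≈ 7.4783.
Median from K: ½√(2·LK² + 2·KM² − ML²) ≈ 2.9841.

m_K ≈ 2.984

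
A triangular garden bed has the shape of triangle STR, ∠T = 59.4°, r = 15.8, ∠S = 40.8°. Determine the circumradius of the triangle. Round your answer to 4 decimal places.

The third angle is ∠R = 180° − ∠S − ∠T = 79.80°.
Law of sines: s = r·sin S/sin R ≈ 10.49.
Law of sines: t = r·sin T/sin R ≈ 13.818.
Circumradius = r/(2 sin R) ≈ 8.0269.

8.0269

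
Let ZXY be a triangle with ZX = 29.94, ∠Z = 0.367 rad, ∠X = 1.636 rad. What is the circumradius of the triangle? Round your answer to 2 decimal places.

The third angle is ∠Y = π − ∠Z − ∠X = 1.139 rad.
Law of sines: XY = ZX·sin Z/sin Y ≈ 11.831.
Law of sines: YZ = ZX·sin X/sin Y ≈ 32.902.
Circumradius = ZX/(2 sin Y) ≈ 16.486.

R ≈ 16.49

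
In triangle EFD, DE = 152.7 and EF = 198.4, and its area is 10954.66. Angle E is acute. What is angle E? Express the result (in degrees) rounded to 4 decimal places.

From area = ½·DE·EF·sin E, we get sin E = 2·area/(DE·EF) ≈ 0.72318.
Taking the acute solution, ∠E ≈ 46.32°.

∠E ≈ 46.3179°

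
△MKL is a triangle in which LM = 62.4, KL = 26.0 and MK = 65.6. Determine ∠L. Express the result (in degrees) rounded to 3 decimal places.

By the law of cosines, cos L = (KL² + LM² − MK²) / (2·KL·LM) ≈ 0.08210, so ∠L ≈ 85.29°.

85.291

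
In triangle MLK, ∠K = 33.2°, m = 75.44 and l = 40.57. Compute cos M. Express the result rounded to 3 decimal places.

-0.479

By the law of cosines, k² = m² + l² − 2·m·l·cos K = 2215.1, so k ≈ 47.065.
Law of cosines again: cos M = (l² + k² − m²)/(2·l·k) ≈ -0.47924, so ∠M ≈ 118.64°.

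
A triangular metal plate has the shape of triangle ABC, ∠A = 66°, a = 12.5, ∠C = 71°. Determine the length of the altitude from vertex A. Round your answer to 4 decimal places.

The third angle is ∠B = 180° − ∠C − ∠A = 43.00°.
Law of sines: b = a·sin B/sin A ≈ 9.3318.
Law of sines: c = a·sin C/sin A ≈ 12.937.
Area = ½·a·b·sin C ≈ 55.146.
The altitude from A has length 2·area/a ≈ 8.8233.

h_A ≈ 8.8233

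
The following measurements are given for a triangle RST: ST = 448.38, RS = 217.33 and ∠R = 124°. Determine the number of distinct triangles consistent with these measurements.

RS·sin R = 217.33·sin(124°) ≈ 180.2.
Since ∠R is not acute, a triangle exists only if ST > RS; here ST > RS, so there is exactly one triangle.

1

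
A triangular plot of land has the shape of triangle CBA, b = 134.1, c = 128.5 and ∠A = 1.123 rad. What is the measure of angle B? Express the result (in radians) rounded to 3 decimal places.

By the law of cosines, a² = c² + b² − 2·c·b·cos A = 19573, so a ≈ 139.9.
Law of cosines again: cos B = (a² + c² − b²)/(2·a·c) ≈ 0.50347, so ∠B ≈ 1.043 rad.

∠B ≈ 1.043 rad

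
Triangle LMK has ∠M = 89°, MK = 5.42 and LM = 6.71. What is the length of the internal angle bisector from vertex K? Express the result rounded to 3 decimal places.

5.972

By the law of cosines, KL² = LM² + MK² − 2·LM·MK·cos M = 73.131, so KL ≈ 8.5517.
Law of cosines again: cos K = (MK² + KL² − LM²)/(2·MK·KL) ≈ 0.62010, so ∠K ≈ 51.68°.
The bisector from K has length 2·MK·KL·cos(∠K/2)/(MK+KL) ≈ 5.9716.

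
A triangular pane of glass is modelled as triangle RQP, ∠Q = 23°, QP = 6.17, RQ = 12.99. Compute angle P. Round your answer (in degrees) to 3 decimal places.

∠P ≈ 138.749°

By the law of cosines, PR² = RQ² + QP² − 2·RQ·QP·cos Q = 59.255, so PR ≈ 7.6977.
Law of cosines again: cos P = (QP² + PR² − RQ²)/(2·QP·PR) ≈ -0.75183, so ∠P ≈ 138.75°.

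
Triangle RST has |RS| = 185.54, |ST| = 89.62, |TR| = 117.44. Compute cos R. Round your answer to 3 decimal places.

0.922

By the law of cosines, cos R = (|TR|² + |RS|² − |ST|²) / (2·|TR|·|RS|) ≈ 0.92212, so ∠R ≈ 22.76°.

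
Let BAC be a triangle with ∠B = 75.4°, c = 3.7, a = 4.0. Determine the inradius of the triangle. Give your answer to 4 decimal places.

1.1536

By the law of cosines, b² = a² + c² − 2·a·c·cos B = 22.229, so b ≈ 4.7147.
Area = ½·a·c·sin B ≈ 7.161.
Semiperimeter s = (4.7147+4+3.7)/2 = 6.2074.
Inradius = area/s = 7.161/6.2074 ≈ 1.1536.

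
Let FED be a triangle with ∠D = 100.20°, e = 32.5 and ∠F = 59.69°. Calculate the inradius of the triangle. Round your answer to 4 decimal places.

The third angle is ∠E = 180° − ∠D − ∠F = 20.11°.
Law of sines: f = e·sin F/sin E ≈ 81.604.
Law of sines: d = e·sin D/sin E ≈ 93.031.
Area = ½·e·f·sin D ≈ 1305.1.
Semiperimeter s = (81.604+32.5+93.031)/2 = 103.57.
Inradius = area/s = 1305.1/103.57 ≈ 12.602.

r ≈ 12.6015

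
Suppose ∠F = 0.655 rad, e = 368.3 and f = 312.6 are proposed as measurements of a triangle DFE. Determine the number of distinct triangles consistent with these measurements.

2

e·sin F = 368.3·sin(0.655 rad) ≈ 224.4.
Since e sin F < f < e (224.4 < 312.6 < 368.3), two triangles exist.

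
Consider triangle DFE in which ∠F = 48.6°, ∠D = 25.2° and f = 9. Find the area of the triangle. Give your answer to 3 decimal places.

22.076

The third angle is ∠E = 180° − ∠D − ∠F = 106.20°.
Law of sines: d = f·sin D/sin F ≈ 5.1086.
Law of sines: e = f·sin E/sin F ≈ 11.522.
Area = ½·f·d·sin E ≈ 22.076.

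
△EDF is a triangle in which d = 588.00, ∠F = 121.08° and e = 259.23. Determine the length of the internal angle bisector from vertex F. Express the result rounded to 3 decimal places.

By the law of cosines, f² = e² + d² − 2·e·d·cos F = 5.7032e+05, so f ≈ 755.2.
The bisector from F has length 2·e·d·cos(∠F/2)/(e+d) ≈ 176.97.

176.968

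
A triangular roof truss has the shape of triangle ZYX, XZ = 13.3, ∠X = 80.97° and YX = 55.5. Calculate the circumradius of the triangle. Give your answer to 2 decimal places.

By the law of cosines, ZY² = YX² + XZ² − 2·YX·XZ·cos X = 3025.4, so ZY ≈ 55.004.
Area = ½·YX·XZ·sin X ≈ 364.5.
Circumradius = ZY/(2 sin X) ≈ 27.847.

27.85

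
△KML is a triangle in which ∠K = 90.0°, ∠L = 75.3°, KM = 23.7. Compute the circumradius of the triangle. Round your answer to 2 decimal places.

12.25

The third angle is ∠M = 180° − ∠L − ∠K = 14.70°.
Law of sines: ML = KM·sin K/sin L ≈ 24.502.
Law of sines: LK = KM·sin M/sin L ≈ 6.2176.
Circumradius = KM/(2 sin L) ≈ 12.251.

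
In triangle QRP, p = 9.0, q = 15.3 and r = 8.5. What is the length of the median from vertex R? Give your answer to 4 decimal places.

Median from R: ½√(2·p² + 2·q² − r²) ≈ 11.81.

11.8103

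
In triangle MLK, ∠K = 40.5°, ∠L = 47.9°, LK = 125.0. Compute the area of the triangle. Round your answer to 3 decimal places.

3766.115

The third angle is ∠M = 180° − ∠L − ∠K = 91.60°.
Law of sines: KM = LK·sin L/sin M ≈ 92.783.
Law of sines: ML = LK·sin K/sin M ≈ 81.213.
Area = ½·LK·KM·sin K ≈ 3766.1.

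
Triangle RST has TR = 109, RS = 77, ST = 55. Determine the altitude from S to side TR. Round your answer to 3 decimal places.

Semiperimeter s = (55 + 109 + 77)/2 = 120.5.
Heron's formula: area = √(120.5·65.5·11.5·43.5) ≈ 1987.
The altitude from S has length 2·area/TR ≈ 36.46.

36.460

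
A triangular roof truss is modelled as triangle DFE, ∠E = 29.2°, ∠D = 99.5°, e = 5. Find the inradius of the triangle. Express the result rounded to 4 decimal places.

1.7070

The third angle is ∠F = 180° − ∠E − ∠D = 51.30°.
Law of sines: d = e·sin D/sin E ≈ 10.108.
Law of sines: f = e·sin F/sin E ≈ 7.9985.
Area = ½·e·d·sin F ≈ 19.722.
Semiperimeter s = (10.108+7.9985+5)/2 = 11.553.
Inradius = area/s = 19.722/11.553 ≈ 1.707.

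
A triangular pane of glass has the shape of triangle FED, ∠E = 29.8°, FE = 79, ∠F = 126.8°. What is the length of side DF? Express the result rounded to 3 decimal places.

98.857

The third angle is ∠D = 180° − ∠F − ∠E = 23.40°.
Law of sines: DF = FE·sin E/sin D ≈ 98.857.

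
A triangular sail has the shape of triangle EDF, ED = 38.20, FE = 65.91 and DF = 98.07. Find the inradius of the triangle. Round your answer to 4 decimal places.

r ≈ 8.1300

Semiperimeter s = (98.07 + 65.91 + 38.2)/2 = 101.09.
Heron's formula: area = √(101.09·3.02·35.18·62.89) ≈ 821.86.
Inradius = area/s = 821.86/101.09 ≈ 8.13.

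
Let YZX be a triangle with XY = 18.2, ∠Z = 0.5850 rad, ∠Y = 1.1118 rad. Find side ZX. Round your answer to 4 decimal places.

The third angle is ∠X = π − ∠Y − ∠Z = 1.4448 rad.
Law of sines: ZX = XY·sin Y/sin Z ≈ 29.548.

29.5478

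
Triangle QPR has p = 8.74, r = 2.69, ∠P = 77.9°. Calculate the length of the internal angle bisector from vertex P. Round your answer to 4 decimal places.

t_P ≈ 3.2128

Law of sines: sin R = r·sin P/p ≈ 0.30094.
Since p ≥ r, only the acute value applies: ∠R ≈ 17.51°.
Then ∠Q = 180° − ∠P − ∠R ≈ 84.59°.
Law of sines gives q = p·sin Q/sin P ≈ 8.8987.
The bisector from P has length 2·r·q·cos(∠P/2)/(r+q) ≈ 3.2128.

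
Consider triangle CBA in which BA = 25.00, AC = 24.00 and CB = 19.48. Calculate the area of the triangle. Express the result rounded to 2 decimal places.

218.67

Semiperimeter s = (25 + 24 + 19.48)/2 = 34.24.
Heron's formula: area = √(34.24·9.24·10.24·14.76) ≈ 218.67.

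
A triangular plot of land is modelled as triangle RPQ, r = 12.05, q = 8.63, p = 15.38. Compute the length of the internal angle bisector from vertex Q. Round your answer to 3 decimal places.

By the law of cosines, cos Q = (r² + p² − q²) / (2·r·p) ≈ 0.82899, so ∠Q ≈ 34.01°.
The bisector from Q has length 2·r·p·cos(∠Q/2)/(r+p) ≈ 12.922.

t_Q ≈ 12.922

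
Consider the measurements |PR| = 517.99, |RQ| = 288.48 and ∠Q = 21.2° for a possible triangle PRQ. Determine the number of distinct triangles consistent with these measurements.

|RQ|·sin Q = 288.48·sin(21.2°) ≈ 104.3.
Since |PR| ≥ |RQ|, exactly one triangle exists.

1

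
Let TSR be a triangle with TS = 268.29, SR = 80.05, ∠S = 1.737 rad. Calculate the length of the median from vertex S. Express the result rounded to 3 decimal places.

133.493

By the law of cosines, RT² = TS² + SR² − 2·TS·SR·cos S = 85494, so RT ≈ 292.39.
Median from S: ½√(2·TS² + 2·SR² − RT²) ≈ 133.49.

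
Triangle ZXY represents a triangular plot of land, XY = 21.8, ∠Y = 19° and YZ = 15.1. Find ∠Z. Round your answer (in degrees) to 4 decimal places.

By the law of cosines, ZX² = XY² + YZ² − 2·XY·YZ·cos Y = 80.758, so ZX ≈ 8.9866.
Law of cosines again: cos Z = (YZ² + ZX² − XY²)/(2·YZ·ZX) ≈ -0.61339, so ∠Z ≈ 127.84°.

∠Z ≈ 127.8353°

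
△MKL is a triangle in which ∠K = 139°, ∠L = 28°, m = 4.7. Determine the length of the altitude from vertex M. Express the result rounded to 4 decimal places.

6.4352

The third angle is ∠M = 180° − ∠K − ∠L = 13.00°.
Law of sines: k = m·sin K/sin M ≈ 13.707.
Law of sines: l = m·sin L/sin M ≈ 9.8089.
Area = ½·m·k·sin L ≈ 15.123.
The altitude from M has length 2·area/m ≈ 6.4352.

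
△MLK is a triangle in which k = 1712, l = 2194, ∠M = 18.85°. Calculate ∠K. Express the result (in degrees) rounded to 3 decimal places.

43.948

By the law of cosines, m² = l² + k² − 2·l·k·cos M = 6.3522e+05, so m ≈ 797.01.
Law of cosines again: cos K = (m² + l² − k²)/(2·m·l) ≈ 0.71996, so ∠K ≈ 43.95°.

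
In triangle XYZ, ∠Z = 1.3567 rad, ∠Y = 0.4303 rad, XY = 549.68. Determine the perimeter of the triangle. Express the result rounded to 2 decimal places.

perimeter ≈ 1333.76

The third angle is ∠X = π − ∠Y − ∠Z = 1.3546 rad.
Law of sines: YZ = XY·sin X/sin Z ≈ 549.43.
Law of sines: ZX = XY·sin Y/sin Z ≈ 234.65.
Semiperimeter s = (549.43+234.65+549.68)/2 = 666.88.
Perimeter = 549.43 + 234.65 + 549.68 = 1333.8.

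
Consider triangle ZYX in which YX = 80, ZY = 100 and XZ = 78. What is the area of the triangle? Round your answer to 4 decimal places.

Semiperimeter s = (80 + 78 + 100)/2 = 129.
Heron's formula: area = √(129·49·51·29) ≈ 3057.6.

area ≈ 3057.5740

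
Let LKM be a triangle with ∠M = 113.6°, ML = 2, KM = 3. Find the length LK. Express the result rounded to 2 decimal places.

4.22

By the law of cosines, LK² = KM² + ML² − 2·KM·ML·cos M = 17.804, so LK ≈ 4.2195.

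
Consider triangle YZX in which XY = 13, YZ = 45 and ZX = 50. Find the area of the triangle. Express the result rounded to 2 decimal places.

282.32

Semiperimeter s = (50 + 13 + 45)/2 = 54.
Heron's formula: area = √(54·4·41·9) ≈ 282.32.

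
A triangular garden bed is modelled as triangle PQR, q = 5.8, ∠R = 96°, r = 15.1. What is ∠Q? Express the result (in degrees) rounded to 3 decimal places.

Law of sines: sin Q = q·sin R/r ≈ 0.38200.
Since r ≥ q, only the acute value applies: ∠Q ≈ 22.46°.
Then ∠P = 180° − ∠R − ∠Q ≈ 61.54°.

22.458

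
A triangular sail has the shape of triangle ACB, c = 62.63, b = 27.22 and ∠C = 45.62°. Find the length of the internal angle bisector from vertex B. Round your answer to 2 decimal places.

Law of sines: sin B = b·sin C/c ≈ 0.31063.
Since c ≥ b, only the acute value applies: ∠B ≈ 18.10°.
Then ∠A = 180° − ∠C − ∠B ≈ 116.28°.
Law of sines gives a = c·sin A/sin C ≈ 78.57.
The bisector from B has length 2·a·c·cos(∠B/2)/(a+c) ≈ 68.833.

68.83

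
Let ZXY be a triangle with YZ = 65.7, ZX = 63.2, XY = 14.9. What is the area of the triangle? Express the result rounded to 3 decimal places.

Semiperimeter s = (14.9 + 65.7 + 63.2)/2 = 71.9.
Heron's formula: area = √(71.9·57·6.2·8.7) ≈ 470.17.

area ≈ 470.173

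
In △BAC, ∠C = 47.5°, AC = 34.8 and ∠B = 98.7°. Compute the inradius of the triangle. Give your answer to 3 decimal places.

r ≈ 6.254

The third angle is ∠A = 180° − ∠C − ∠B = 33.80°.
Law of sines: CB = AC·sin A/sin B ≈ 19.584.
Law of sines: BA = AC·sin C/sin B ≈ 25.956.
Area = ½·AC·CB·sin C ≈ 251.24.
Semiperimeter s = (34.8+19.584+25.956)/2 = 40.17.
Inradius = area/s = 251.24/40.17 ≈ 6.2544.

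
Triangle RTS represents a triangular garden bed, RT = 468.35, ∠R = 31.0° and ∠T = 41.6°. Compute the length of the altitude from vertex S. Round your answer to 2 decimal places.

The third angle is ∠S = 180° − ∠R − ∠T = 107.40°.
Law of sines: TS = RT·sin R/sin S ≈ 252.79.
Law of sines: SR = RT·sin T/sin S ≈ 325.86.
Area = ½·RT·TS·sin T ≈ 39302.
The altitude from S has length 2·area/RT ≈ 167.83.

h_S ≈ 167.83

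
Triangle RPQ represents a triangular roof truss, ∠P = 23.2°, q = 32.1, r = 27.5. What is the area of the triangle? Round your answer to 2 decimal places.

Area = ½·q·r·sin P ≈ 173.88.

area ≈ 173.88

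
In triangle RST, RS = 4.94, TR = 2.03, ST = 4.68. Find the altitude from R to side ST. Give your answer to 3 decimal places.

2.023

Semiperimeter s = (4.68 + 2.03 + 4.94)/2 = 5.825.
Heron's formula: area = √(5.825·1.145·3.795·0.885) ≈ 4.7329.
The altitude from R has length 2·area/ST ≈ 2.0226.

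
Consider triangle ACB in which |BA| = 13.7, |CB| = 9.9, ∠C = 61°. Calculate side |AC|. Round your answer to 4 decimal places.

Law of sines: sin A = |CB|·sin C/|BA| ≈ 0.63202.
Since |BA| ≥ |CB|, only the acute value applies: ∠A ≈ 39.20°.
Then ∠B = 180° − ∠C − ∠A ≈ 79.80°.
Law of sines gives |AC| = |BA|·sin B/sin C ≈ 15.416.

15.4164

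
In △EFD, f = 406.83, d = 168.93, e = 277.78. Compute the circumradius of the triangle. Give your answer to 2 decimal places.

R ≈ 263.97

By the law of cosines, cos E = (f² + d² − e²) / (2·f·d) ≈ 0.85038, so ∠E ≈ 31.75°.
Circumradius = e/(2 sin E) ≈ 263.97.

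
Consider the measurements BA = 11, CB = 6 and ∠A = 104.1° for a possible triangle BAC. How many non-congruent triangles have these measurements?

0

BA·sin A = 11·sin(104.1°) ≈ 10.67.
Since ∠A is not acute, a triangle exists only if CB > BA; here CB ≤ BA, so there is no triangle.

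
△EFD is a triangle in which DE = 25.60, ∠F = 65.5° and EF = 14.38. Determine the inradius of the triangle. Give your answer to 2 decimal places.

5.39

Law of sines: sin D = EF·sin F/DE ≈ 0.51114.
Since DE ≥ EF, only the acute value applies: ∠D ≈ 30.74°.
Then ∠E = 180° − ∠F − ∠D ≈ 83.76°.
Law of sines gives FD = DE·sin E/sin F ≈ 27.966.
Area = ½·DE·EF·sin E ≈ 182.97.
Semiperimeter s = (27.966+25.6+14.38)/2 = 33.973.
Inradius = area/s = 182.97/33.973 ≈ 5.3858.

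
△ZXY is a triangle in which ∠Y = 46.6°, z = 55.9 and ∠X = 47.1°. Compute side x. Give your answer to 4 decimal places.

The third angle is ∠Z = 180° − ∠X − ∠Y = 86.30°.
Law of sines: x = z·sin X/sin Z ≈ 41.035.

41.0347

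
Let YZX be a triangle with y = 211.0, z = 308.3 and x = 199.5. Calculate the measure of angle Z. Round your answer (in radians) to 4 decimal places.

1.6986

By the law of cosines, cos Z = (x² + y² − z²) / (2·x·y) ≈ -0.12742, so ∠Z ≈ 1.699 rad.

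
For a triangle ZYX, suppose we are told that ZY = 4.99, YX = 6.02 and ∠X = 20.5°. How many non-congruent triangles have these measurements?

2

YX·sin X = 6.02·sin(20.5°) ≈ 2.108.
Since YX sin X < ZY < YX (2.108 < 4.99 < 6.02), two triangles exist.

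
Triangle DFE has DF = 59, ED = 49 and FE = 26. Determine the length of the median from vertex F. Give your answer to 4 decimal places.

m_F ≈ 38.4480

Median from F: ½√(2·DF² + 2·FE² − ED²) ≈ 38.448.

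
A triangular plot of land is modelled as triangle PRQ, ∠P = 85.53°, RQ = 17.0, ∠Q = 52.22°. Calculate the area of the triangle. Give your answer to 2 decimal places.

The third angle is ∠R = 180° − ∠Q − ∠P = 42.25°.
Law of sines: QP = RQ·sin R/sin P ≈ 11.465.
Law of sines: PR = RQ·sin Q/sin P ≈ 13.477.
Area = ½·RQ·QP·sin Q ≈ 77.024.

area ≈ 77.02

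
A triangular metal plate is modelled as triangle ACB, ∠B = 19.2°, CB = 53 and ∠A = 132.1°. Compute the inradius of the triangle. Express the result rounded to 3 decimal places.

5.396

The third angle is ∠C = 180° − ∠B − ∠A = 28.70°.
Law of sines: BA = CB·sin C/sin A ≈ 34.303.
Law of sines: AC = CB·sin B/sin A ≈ 23.491.
Area = ½·CB·BA·sin B ≈ 298.95.
Semiperimeter s = (53+34.303+23.491)/2 = 55.397.
Inradius = area/s = 298.95/55.397 ≈ 5.3965.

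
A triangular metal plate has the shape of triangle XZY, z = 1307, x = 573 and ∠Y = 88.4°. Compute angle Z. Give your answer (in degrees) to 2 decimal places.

By the law of cosines, y² = x² + z² − 2·x·z·cos Y = 1.9948e+06, so y ≈ 1412.4.
Law of cosines again: cos Z = (y² + x² − z²)/(2·y·x) ≈ 0.37987, so ∠Z ≈ 67.67°.

67.67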